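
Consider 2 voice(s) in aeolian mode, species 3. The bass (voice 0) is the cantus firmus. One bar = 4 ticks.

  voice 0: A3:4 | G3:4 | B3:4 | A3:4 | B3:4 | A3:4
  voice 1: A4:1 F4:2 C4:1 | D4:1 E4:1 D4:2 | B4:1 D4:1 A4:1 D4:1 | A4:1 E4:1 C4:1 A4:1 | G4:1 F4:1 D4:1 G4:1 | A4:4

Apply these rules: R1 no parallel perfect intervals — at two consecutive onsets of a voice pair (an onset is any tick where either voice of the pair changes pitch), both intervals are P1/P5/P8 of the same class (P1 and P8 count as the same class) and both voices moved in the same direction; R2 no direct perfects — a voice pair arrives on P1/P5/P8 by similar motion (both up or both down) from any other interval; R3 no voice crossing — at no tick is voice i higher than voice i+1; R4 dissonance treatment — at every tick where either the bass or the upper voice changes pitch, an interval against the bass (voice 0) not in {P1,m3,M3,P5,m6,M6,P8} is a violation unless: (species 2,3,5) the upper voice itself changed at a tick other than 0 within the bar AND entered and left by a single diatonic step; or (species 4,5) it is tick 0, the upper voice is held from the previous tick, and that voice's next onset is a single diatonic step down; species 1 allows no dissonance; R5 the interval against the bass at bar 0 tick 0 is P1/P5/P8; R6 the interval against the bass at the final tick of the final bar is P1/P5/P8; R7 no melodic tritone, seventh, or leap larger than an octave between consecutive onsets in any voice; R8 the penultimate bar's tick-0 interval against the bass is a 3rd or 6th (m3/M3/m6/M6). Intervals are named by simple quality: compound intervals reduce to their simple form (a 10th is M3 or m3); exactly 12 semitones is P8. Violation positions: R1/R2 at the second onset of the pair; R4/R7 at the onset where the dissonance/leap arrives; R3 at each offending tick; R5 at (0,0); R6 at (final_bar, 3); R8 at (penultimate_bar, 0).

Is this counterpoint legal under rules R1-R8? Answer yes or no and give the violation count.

bar 0: v0=A3 v1=A4 (P8)
bar 1: v0=G3 v1=D4 (P5)
bar 2: v0=B3 v1=B4 (P8)
bar 3: v0=A3 v1=A4 (P8)
bar 4: v0=B3 v1=G4 (m6)
bar 5: v0=A3 v1=A4 (P8)
  R2 @ bar2.0: G3/D4 P5 -> B3/B4 P8 similar
  R4 @ bar2.2: B3/A4 m7 untreated
  R4 @ bar4.1: B3/F4 TT untreated

No (3 violations)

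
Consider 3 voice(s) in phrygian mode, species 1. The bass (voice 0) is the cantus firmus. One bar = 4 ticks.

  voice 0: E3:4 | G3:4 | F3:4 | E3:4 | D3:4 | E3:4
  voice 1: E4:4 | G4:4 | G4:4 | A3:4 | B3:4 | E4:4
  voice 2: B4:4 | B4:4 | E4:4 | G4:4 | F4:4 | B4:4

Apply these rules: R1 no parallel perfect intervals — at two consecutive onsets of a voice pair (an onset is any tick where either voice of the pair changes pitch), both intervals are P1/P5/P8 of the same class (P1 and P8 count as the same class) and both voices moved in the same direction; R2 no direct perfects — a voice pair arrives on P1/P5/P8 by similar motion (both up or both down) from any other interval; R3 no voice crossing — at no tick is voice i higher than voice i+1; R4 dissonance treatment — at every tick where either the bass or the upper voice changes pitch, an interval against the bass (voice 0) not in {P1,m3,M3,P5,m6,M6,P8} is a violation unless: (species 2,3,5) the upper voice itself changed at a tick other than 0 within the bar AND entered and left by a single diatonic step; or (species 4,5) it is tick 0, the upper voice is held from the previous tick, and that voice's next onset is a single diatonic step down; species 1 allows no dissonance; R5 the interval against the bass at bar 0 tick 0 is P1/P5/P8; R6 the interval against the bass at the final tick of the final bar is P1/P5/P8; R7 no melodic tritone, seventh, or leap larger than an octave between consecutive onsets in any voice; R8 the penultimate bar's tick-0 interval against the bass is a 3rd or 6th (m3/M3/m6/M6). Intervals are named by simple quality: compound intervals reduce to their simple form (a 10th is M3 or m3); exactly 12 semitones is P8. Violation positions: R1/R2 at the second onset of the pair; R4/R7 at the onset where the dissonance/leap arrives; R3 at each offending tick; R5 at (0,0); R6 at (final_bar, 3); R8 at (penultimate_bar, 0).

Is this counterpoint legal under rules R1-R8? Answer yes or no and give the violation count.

bar 0: v0=E3 v1=E4 v2=B4 (P5)
bar 1: v0=G3 v1=G4 v2=B4 (M3)
bar 2: v0=F3 v1=G4 v2=E4 (M7)
bar 3: v0=E3 v1=A3 v2=G4 (m3)
bar 4: v0=D3 v1=B3 v2=F4 (m3)
bar 5: v0=E3 v1=E4 v2=B4 (P5)
  R1 @ bar1.0: E3/E4 P8 -> G3/G4 P8 similar
  R3 @ bar2.0: G4 above E4
  R4 @ bar2.0: F3/G4 M2 untreated
  R4 @ bar2.0: F3/E4 M7 untreated
  R3 @ bar2.1: G4 above E4
  R3 @ bar2.2: G4 above E4
  R3 @ bar2.3: G4 above E4
  R4 @ bar3.0: E3/A3 P4 untreated
  R7 @ bar3.0: G4->A3 leap 10st
  R2 @ bar5.0: D3/B3 M6 -> E3/E4 P8 similar
  R2 @ bar5.0: D3/F4 m3 -> E3/B4 P5 similar
  R2 @ bar5.0: B3/F4 TT -> E4/B4 P5 similar
  R7 @ bar5.0: F4->B4 leap 6st

No (13 violations)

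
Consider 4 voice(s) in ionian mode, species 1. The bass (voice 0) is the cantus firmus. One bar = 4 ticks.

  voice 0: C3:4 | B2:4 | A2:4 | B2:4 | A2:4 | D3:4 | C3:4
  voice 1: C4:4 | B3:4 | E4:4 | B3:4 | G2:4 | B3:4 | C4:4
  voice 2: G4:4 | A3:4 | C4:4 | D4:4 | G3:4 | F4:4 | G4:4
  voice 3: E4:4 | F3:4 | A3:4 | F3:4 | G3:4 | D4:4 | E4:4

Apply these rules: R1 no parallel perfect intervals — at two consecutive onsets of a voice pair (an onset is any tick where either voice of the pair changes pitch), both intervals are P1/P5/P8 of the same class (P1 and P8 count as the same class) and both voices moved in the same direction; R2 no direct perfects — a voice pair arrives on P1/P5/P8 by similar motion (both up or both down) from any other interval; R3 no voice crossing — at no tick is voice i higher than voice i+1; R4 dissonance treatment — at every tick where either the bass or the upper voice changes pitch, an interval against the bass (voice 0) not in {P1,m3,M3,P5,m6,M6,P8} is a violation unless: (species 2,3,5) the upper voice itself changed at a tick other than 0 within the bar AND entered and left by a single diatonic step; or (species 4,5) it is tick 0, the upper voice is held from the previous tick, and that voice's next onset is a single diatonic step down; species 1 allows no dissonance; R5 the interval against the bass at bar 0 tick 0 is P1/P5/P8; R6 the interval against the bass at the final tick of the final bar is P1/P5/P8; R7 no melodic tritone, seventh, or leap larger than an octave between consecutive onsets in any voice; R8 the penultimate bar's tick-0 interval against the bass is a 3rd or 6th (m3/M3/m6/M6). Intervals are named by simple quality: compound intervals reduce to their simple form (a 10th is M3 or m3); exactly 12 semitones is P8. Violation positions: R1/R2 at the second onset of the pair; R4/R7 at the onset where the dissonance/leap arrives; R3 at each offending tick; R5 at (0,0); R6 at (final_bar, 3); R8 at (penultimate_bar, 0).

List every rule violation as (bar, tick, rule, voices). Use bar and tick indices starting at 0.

(0, 0, R3, (2, 3))
(0, 0, R5, (0, 3))
(0, 1, R3, (2, 3))
(0, 2, R3, (2, 3))
(0, 3, R3, (2, 3))
(1, 0, R1, (0, 1))
(1, 0, R3, (1, 2))
(1, 0, R3, (2, 3))
(1, 0, R4, (0, 2))
(1, 0, R4, (0, 3))
(1, 0, R7, (2,))
(1, 0, R7, (3,))
(1, 1, R3, (1, 2))
(1, 1, R3, (2, 3))
(1, 2, R3, (1, 2))
(1, 2, R3, (2, 3))
(1, 3, R3, (1, 2))
(1, 3, R3, (2, 3))
(2, 0, R2, (1, 3))
(2, 0, R3, (1, 2))
(2, 0, R3, (2, 3))
(2, 1, R3, (1, 2))
(2, 1, R3, (2, 3))
(2, 2, R3, (1, 2))
(2, 2, R3, (2, 3))
(2, 3, R3, (1, 2))
(2, 3, R3, (2, 3))
(3, 0, R3, (2, 3))
(3, 0, R4, (0, 3))
(3, 1, R3, (2, 3))
(3, 2, R3, (2, 3))
(3, 3, R3, (2, 3))
(4, 0, R2, (1, 2))
(4, 0, R3, (0, 1))
(4, 0, R4, (0, 1))
(4, 0, R4, (0, 2))
(4, 0, R4, (0, 3))
(4, 0, R7, (1,))
(4, 1, R3, (0, 1))
(4, 2, R3, (0, 1))
(4, 3, R3, (0, 1))
(5, 0, R2, (0, 3))
(5, 0, R3, (2, 3))
(5, 0, R7, (1,))
(5, 0, R7, (2,))
(5, 0, R8, (0, 3))
(5, 1, R3, (2, 3))
(5, 2, R3, (2, 3))
(5, 3, R3, (2, 3))
(6, 0, R2, (1, 2))
(6, 0, R3, (2, 3))
(6, 1, R3, (2, 3))
(6, 2, R3, (2, 3))
(6, 3, R3, (2, 3))
(6, 3, R6, (0, 3))

bar 0: v0=C3 v1=C4 v2=G4 v3=E4 downbeat M3
bar 1: v0=B2 v1=B3 v2=A3 v3=F3 downbeat TT
bar 2: v0=A2 v1=E4 v2=C4 v3=A3 downbeat P8
bar 3: v0=B2 v1=B3 v2=D4 v3=F3 downbeat TT
bar 4: v0=A2 v1=G2 v2=G3 v3=G3 downbeat m7
bar 5: v0=D3 v1=B3 v2=F4 v3=D4 downbeat P8
bar 6: v0=C3 v1=C4 v2=G4 v3=E4 downbeat M3
  -> R3 @ bar 0 tick 0 v(2, 3): G4 above E4
  -> R5 @ bar 0 tick 0 v(0, 3): opens on M3
  -> R3 @ bar 0 tick 1 v(2, 3): G4 above E4
  -> R3 @ bar 0 tick 2 v(2, 3): G4 above E4
  -> R3 @ bar 0 tick 3 v(2, 3): G4 above E4
  -> R1 @ bar 1 tick 0 v(0, 1): C3/C4 P8 -> B2/B3 P8 similar
  -> R3 @ bar 1 tick 0 v(1, 2): B3 above A3
  -> R3 @ bar 1 tick 0 v(2, 3): A3 above F3
  -> R4 @ bar 1 tick 0 v(0, 2): B2/A3 m7 untreated
  -> R4 @ bar 1 tick 0 v(0, 3): B2/F3 TT untreated
  -> R7 @ bar 1 tick 0 v(2,): G4->A3 leap 10st
  -> R7 @ bar 1 tick 0 v(3,): E4->F3 leap 11st
  -> R3 @ bar 1 tick 1 v(1, 2): B3 above A3
  -> R3 @ bar 1 tick 1 v(2, 3): A3 above F3
  -> R3 @ bar 1 tick 2 v(1, 2): B3 above A3
  -> R3 @ bar 1 tick 2 v(2, 3): A3 above F3
  -> R3 @ bar 1 tick 3 v(1, 2): B3 above A3
  -> R3 @ bar 1 tick 3 v(2, 3): A3 above F3
  -> R2 @ bar 2 tick 0 v(1, 3): B3/F3 TT -> E4/A3 P5 similar
  -> R3 @ bar 2 tick 0 v(1, 2): E4 above C4
  -> R3 @ bar 2 tick 0 v(2, 3): C4 above A3
  -> R3 @ bar 2 tick 1 v(1, 2): E4 above C4
  -> R3 @ bar 2 tick 1 v(2, 3): C4 above A3
  -> R3 @ bar 2 tick 2 v(1, 2): E4 above C4
  -> R3 @ bar 2 tick 2 v(2, 3): C4 above A3
  -> R3 @ bar 2 tick 3 v(1, 2): E4 above C4
  -> R3 @ bar 2 tick 3 v(2, 3): C4 above A3
  -> R3 @ bar 3 tick 0 v(2, 3): D4 above F3
  -> R4 @ bar 3 tick 0 v(0, 3): B2/F3 TT untreated
  -> R3 @ bar 3 tick 1 v(2, 3): D4 above F3
  -> R3 @ bar 3 tick 2 v(2, 3): D4 above F3
  -> R3 @ bar 3 tick 3 v(2, 3): D4 above F3
  -> R2 @ bar 4 tick 0 v(1, 2): B3/D4 m3 -> G2/G3 P8 similar
  -> R3 @ bar 4 tick 0 v(0, 1): A2 above G2
  -> R4 @ bar 4 tick 0 v(0, 1): A2/G2 M2 untreated
  -> R4 @ bar 4 tick 0 v(0, 2): A2/G3 m7 untreated
  -> R4 @ bar 4 tick 0 v(0, 3): A2/G3 m7 untreated
  -> R7 @ bar 4 tick 0 v(1,): B3->G2 leap 16st
  -> R3 @ bar 4 tick 1 v(0, 1): A2 above G2
  -> R3 @ bar 4 tick 2 v(0, 1): A2 above G2
  -> R3 @ bar 4 tick 3 v(0, 1): A2 above G2
  -> R2 @ bar 5 tick 0 v(0, 3): A2/G3 m7 -> D3/D4 P8 similar
  -> R3 @ bar 5 tick 0 v(2, 3): F4 above D4
  -> R7 @ bar 5 tick 0 v(1,): G2->B3 leap 16st
  -> R7 @ bar 5 tick 0 v(2,): G3->F4 leap 10st
  -> R8 @ bar 5 tick 0 v(0, 3): penult P8 not 3rd/6th
  -> R3 @ bar 5 tick 1 v(2, 3): F4 above D4
  -> R3 @ bar 5 tick 2 v(2, 3): F4 above D4
  -> R3 @ bar 5 tick 3 v(2, 3): F4 above D4
  -> R2 @ bar 6 tick 0 v(1, 2): B3/F4 TT -> C4/G4 P5 similar
  -> R3 @ bar 6 tick 0 v(2, 3): G4 above E4
  -> R3 @ bar 6 tick 1 v(2, 3): G4 above E4
  -> R3 @ bar 6 tick 2 v(2, 3): G4 above E4
  -> R3 @ bar 6 tick 3 v(2, 3): G4 above E4
  -> R6 @ bar 6 tick 3 v(0, 3): closes on M3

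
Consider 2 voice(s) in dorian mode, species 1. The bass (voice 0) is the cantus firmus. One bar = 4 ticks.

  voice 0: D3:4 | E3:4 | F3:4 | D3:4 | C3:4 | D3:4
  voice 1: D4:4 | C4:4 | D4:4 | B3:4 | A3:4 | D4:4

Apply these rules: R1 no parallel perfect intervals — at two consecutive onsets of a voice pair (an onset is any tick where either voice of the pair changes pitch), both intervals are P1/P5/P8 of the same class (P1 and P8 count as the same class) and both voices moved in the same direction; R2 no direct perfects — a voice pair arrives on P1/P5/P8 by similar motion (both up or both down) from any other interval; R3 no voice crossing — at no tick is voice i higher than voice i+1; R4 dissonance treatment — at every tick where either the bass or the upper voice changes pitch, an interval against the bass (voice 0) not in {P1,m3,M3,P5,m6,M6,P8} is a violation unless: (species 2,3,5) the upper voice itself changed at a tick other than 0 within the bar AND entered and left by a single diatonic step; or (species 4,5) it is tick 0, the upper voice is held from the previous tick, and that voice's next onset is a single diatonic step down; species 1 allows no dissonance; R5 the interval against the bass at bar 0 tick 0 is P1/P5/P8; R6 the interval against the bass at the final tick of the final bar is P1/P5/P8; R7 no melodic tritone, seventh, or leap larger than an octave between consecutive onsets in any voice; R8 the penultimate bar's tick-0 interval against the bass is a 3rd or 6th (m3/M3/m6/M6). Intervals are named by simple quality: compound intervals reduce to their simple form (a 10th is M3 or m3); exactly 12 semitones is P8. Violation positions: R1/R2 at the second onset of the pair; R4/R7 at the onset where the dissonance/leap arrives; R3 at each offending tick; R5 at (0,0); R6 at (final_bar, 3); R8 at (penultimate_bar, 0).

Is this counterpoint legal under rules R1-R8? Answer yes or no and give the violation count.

No (1 violations)

bar 0: v0=D3 v1=D4 (P8)
bar 1: v0=E3 v1=C4 (m6)
bar 2: v0=F3 v1=D4 (M6)
bar 3: v0=D3 v1=B3 (M6)
bar 4: v0=C3 v1=A3 (M6)
bar 5: v0=D3 v1=D4 (P8)
  R2 @ bar5.0: C3/A3 M6 -> D3/D4 P8 similar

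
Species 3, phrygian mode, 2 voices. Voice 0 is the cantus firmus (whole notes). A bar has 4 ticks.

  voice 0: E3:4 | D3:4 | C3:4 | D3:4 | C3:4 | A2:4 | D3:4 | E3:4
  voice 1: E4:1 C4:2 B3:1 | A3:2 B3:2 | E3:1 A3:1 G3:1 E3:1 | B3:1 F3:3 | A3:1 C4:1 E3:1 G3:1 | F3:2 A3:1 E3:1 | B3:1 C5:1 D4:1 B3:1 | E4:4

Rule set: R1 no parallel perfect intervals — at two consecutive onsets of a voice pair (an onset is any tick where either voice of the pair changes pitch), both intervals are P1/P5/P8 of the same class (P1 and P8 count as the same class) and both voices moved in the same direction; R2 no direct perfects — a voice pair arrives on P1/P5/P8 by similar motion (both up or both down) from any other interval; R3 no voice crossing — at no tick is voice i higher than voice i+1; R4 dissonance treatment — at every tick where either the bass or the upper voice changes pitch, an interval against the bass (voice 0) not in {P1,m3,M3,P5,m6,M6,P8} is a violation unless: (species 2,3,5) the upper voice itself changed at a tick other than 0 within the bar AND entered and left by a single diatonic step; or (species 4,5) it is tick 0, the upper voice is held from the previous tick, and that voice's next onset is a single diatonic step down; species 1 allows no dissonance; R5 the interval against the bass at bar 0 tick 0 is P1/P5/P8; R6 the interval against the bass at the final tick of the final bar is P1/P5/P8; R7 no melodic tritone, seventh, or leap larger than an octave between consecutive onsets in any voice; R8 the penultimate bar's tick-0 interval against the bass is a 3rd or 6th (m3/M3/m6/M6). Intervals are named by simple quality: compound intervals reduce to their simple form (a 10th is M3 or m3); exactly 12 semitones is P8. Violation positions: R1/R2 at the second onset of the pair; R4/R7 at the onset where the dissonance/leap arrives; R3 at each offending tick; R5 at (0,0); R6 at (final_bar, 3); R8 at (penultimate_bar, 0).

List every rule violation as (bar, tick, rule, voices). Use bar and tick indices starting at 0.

bar 0: v0=E3 v1=E4 downbeat P8
bar 1: v0=D3 v1=A3 downbeat P5
bar 2: v0=C3 v1=E3 downbeat M3
bar 3: v0=D3 v1=B3 downbeat M6
bar 4: v0=C3 v1=A3 downbeat M6
bar 5: v0=A2 v1=F3 downbeat m6
bar 6: v0=D3 v1=B3 downbeat M6
bar 7: v0=E3 v1=E4 downbeat P8
  -> R1 @ bar 1 tick 0 v(0, 1): E3/B3 P5 -> D3/A3 P5 similar
  -> R7 @ bar 3 tick 1 v(1,): B3->F3 leap 6st
  -> R4 @ bar 6 tick 1 v(0, 1): D3/C5 m7 untreated
  -> R7 @ bar 6 tick 1 v(1,): B3->C5 leap 13st
  -> R7 @ bar 6 tick 2 v(1,): C5->D4 leap 10st
  -> R2 @ bar 7 tick 0 v(0, 1): D3/B3 M6 -> E3/E4 P8 similar

(1, 0, R1, (0, 1))
(3, 1, R7, (1,))
(6, 1, R4, (0, 1))
(6, 1, R7, (1,))
(6, 2, R7, (1,))
(7, 0, R2, (0, 1))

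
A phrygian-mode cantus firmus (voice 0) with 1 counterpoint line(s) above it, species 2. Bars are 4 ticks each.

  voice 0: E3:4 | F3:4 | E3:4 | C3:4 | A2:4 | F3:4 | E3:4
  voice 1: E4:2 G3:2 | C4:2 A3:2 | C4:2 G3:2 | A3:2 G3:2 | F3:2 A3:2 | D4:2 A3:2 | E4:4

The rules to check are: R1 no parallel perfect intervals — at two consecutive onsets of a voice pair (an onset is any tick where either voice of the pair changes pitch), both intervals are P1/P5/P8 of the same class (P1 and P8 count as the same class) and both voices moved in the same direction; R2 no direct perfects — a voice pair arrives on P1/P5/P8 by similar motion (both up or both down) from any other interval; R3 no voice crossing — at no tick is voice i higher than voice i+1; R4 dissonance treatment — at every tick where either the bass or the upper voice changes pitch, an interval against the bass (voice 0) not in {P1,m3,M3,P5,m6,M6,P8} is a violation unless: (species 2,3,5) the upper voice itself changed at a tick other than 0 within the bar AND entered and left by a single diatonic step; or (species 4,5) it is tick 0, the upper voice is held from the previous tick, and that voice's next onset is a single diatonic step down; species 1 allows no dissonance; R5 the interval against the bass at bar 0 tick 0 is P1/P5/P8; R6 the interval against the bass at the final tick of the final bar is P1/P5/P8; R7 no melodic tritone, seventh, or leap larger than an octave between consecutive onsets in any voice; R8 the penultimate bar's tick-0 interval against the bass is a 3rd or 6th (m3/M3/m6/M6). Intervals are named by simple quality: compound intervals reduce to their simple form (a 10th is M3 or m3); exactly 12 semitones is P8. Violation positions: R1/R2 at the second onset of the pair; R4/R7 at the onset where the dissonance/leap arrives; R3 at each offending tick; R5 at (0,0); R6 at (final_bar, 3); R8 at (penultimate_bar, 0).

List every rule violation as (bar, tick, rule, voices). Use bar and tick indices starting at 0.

bar 0: v0=E3 v1=E4 downbeat P8
bar 1: v0=F3 v1=C4 downbeat P5
bar 2: v0=E3 v1=C4 downbeat m6
bar 3: v0=C3 v1=A3 downbeat M6
bar 4: v0=A2 v1=F3 downbeat m6
bar 5: v0=F3 v1=D4 downbeat M6
bar 6: v0=E3 v1=E4 downbeat P8
  -> R2 @ bar 1 tick 0 v(0, 1): E3/G3 m3 -> F3/C4 P5 similar

(1, 0, R2, (0, 1))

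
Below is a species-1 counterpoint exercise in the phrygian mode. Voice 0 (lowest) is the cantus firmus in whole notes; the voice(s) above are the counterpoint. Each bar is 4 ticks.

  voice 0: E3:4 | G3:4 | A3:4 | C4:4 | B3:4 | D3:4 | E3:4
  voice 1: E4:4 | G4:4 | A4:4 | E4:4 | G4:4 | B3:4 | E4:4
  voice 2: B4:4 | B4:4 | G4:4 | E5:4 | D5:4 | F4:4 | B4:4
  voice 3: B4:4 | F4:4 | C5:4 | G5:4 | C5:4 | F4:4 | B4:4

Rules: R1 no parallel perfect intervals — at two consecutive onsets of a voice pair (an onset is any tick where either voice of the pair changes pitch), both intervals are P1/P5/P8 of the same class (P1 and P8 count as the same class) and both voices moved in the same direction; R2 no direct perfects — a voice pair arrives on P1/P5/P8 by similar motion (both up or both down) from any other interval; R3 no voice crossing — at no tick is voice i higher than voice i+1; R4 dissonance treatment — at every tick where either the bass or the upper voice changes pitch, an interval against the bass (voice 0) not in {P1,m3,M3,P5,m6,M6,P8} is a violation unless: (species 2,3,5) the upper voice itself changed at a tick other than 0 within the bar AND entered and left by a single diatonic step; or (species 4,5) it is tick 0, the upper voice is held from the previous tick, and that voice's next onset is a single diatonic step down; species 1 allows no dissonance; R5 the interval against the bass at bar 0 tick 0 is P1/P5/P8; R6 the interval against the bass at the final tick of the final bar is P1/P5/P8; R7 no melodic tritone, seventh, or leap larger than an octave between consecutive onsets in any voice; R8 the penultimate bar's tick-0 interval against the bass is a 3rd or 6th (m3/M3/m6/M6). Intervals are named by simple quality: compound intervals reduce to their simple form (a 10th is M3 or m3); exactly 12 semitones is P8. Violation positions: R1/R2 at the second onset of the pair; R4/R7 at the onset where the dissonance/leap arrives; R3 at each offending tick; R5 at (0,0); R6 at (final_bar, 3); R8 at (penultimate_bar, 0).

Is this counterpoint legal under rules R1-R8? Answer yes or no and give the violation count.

No (28 violations)

bar 0: v0=E3 v1=E4 v2=B4 v3=B4 (P5)
bar 1: v0=G3 v1=G4 v2=B4 v3=F4 (m7)
bar 2: v0=A3 v1=A4 v2=G4 v3=C5 (m3)
bar 3: v0=C4 v1=E4 v2=E5 v3=G5 (P5)
bar 4: v0=B3 v1=G4 v2=D5 v3=C5 (m2)
bar 5: v0=D3 v1=B3 v2=F4 v3=F4 (m3)
bar 6: v0=E3 v1=E4 v2=B4 v3=B4 (P5)
  R1 @ bar1.0: E3/E4 P8 -> G3/G4 P8 similar
  R3 @ bar1.0: B4 above F4
  R4 @ bar1.0: G3/F4 m7 untreated
  R7 @ bar1.0: B4->F4 leap 6st
  R3 @ bar1.1: B4 above F4
  R3 @ bar1.2: B4 above F4
  R3 @ bar1.3: B4 above F4
  R1 @ bar2.0: G3/G4 P8 -> A3/A4 P8 similar
  R3 @ bar2.0: A4 above G4
  R4 @ bar2.0: A3/G4 m7 untreated
  R3 @ bar2.1: A4 above G4
  R3 @ bar2.2: A4 above G4
  R3 @ bar2.3: A4 above G4
  R2 @ bar3.0: A3/C5 m3 -> C4/G5 P5 similar
  R3 @ bar4.0: D5 above C5
  R4 @ bar4.0: B3/C5 m2 untreated
  R3 @ bar4.1: D5 above C5
  R3 @ bar4.2: D5 above C5
  R3 @ bar4.3: D5 above C5
  R2 @ bar5.0: D5/C5 M2 -> F4/F4 P1 similar
  R1 @ bar6.0: F4/F4 P1 -> B4/B4 P1 similar
  R2 @ bar6.0: D3/B3 M6 -> E3/E4 P8 similar
  R2 @ bar6.0: D3/F4 m3 -> E3/B4 P5 similar
  R2 @ bar6.0: D3/F4 m3 -> E3/B4 P5 similar
  R2 @ bar6.0: B3/F4 TT -> E4/B4 P5 similar
  R2 @ bar6.0: B3/F4 TT -> E4/B4 P5 similar
  R7 @ bar6.0: F4->B4 leap 6st
  R7 @ bar6.0: F4->B4 leap 6st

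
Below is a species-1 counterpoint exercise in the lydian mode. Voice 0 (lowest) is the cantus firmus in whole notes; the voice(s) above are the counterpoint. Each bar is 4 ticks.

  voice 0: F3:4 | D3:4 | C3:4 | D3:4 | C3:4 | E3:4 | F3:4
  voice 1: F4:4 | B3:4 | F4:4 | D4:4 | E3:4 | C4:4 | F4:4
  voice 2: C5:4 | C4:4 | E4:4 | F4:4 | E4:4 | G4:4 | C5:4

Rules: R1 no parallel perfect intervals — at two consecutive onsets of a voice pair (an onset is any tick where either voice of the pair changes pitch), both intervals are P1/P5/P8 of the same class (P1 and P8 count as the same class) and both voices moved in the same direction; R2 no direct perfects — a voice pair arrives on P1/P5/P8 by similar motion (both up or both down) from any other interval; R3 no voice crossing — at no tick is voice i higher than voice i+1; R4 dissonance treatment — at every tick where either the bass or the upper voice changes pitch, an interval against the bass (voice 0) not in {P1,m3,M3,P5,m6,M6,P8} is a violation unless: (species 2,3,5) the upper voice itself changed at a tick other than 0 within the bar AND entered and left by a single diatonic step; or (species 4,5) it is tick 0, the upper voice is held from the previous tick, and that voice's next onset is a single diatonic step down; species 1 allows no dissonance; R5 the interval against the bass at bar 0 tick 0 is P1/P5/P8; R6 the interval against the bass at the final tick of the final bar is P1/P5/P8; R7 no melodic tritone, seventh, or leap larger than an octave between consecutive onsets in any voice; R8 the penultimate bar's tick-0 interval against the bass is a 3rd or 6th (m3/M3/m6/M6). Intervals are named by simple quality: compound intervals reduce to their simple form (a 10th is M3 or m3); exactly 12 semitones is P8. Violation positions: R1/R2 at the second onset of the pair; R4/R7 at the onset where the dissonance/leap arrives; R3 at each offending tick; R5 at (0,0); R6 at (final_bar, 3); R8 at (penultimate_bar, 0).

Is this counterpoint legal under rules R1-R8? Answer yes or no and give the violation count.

No (14 violations)

bar 0: v0=F3 v1=F4 v2=C5 (P5)
bar 1: v0=D3 v1=B3 v2=C4 (m7)
bar 2: v0=C3 v1=F4 v2=E4 (M3)
bar 3: v0=D3 v1=D4 v2=F4 (m3)
bar 4: v0=C3 v1=E3 v2=E4 (M3)
bar 5: v0=E3 v1=C4 v2=G4 (m3)
bar 6: v0=F3 v1=F4 v2=C5 (P5)
  R4 @ bar1.0: D3/C4 m7 untreated
  R7 @ bar1.0: F4->B3 leap 6st
  R3 @ bar2.0: F4 above E4
  R4 @ bar2.0: C3/F4 P4 untreated
  R7 @ bar2.0: B3->F4 leap 6st
  R3 @ bar2.1: F4 above E4
  R3 @ bar2.2: F4 above E4
  R3 @ bar2.3: F4 above E4
  R2 @ bar4.0: D4/F4 m3 -> E3/E4 P8 similar
  R7 @ bar4.0: D4->E3 leap 10st
  R2 @ bar5.0: E3/E4 P8 -> C4/G4 P5 similar
  R1 @ bar6.0: C4/G4 P5 -> F4/C5 P5 similar
  R2 @ bar6.0: E3/C4 m6 -> F3/F4 P8 similar
  R2 @ bar6.0: E3/G4 m3 -> F3/C5 P5 similar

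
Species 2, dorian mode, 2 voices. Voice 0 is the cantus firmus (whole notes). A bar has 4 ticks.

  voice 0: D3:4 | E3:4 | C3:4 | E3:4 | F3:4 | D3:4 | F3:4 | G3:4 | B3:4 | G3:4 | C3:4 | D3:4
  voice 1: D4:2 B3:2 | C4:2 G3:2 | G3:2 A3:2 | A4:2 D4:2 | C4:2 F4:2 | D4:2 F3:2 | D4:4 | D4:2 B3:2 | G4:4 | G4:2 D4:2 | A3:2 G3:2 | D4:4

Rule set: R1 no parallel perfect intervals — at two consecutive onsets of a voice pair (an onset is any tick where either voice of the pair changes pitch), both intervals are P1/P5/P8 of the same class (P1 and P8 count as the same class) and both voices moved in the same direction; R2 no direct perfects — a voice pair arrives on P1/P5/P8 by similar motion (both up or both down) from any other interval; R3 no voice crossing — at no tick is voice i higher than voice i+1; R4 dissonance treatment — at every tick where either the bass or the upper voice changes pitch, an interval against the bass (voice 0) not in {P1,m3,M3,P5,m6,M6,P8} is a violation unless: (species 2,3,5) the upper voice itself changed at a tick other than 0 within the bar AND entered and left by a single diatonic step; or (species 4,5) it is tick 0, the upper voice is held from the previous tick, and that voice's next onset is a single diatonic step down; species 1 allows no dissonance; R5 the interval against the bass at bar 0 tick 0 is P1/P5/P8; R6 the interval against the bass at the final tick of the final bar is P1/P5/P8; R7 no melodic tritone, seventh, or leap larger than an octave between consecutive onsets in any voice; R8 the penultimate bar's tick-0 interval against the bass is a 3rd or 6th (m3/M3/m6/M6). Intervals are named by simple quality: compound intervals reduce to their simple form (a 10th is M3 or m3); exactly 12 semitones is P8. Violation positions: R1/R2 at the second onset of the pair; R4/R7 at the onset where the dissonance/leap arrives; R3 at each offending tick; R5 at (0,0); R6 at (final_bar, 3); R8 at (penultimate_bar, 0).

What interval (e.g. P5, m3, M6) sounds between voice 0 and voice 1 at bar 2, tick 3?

M6

voice 0=C3 voice 1=A3 -> M6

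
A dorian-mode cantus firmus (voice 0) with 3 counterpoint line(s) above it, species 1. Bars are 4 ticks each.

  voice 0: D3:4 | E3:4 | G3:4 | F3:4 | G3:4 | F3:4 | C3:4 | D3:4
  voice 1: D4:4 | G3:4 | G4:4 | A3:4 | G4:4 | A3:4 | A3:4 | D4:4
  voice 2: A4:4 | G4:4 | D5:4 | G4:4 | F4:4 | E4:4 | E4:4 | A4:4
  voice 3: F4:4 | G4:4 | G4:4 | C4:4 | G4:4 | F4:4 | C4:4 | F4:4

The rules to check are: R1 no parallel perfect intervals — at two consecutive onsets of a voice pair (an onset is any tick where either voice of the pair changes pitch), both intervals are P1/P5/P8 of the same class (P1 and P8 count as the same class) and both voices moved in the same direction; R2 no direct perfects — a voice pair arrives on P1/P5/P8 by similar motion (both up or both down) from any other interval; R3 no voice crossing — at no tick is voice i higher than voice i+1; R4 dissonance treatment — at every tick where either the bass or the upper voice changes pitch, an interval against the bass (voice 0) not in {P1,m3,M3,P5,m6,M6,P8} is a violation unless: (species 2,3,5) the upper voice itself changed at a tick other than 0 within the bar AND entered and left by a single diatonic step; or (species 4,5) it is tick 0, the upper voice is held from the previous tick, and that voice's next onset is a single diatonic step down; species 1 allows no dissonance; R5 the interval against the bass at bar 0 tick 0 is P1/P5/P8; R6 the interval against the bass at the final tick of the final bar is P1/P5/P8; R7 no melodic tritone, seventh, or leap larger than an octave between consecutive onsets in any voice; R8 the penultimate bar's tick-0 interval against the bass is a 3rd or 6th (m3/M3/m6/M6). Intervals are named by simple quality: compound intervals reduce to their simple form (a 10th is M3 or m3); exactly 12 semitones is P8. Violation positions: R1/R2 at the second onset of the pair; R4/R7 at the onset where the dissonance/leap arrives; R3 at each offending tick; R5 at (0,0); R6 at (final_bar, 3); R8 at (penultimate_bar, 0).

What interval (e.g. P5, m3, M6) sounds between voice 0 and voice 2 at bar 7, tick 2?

P5

voice 0=D3 voice 2=A4 -> P5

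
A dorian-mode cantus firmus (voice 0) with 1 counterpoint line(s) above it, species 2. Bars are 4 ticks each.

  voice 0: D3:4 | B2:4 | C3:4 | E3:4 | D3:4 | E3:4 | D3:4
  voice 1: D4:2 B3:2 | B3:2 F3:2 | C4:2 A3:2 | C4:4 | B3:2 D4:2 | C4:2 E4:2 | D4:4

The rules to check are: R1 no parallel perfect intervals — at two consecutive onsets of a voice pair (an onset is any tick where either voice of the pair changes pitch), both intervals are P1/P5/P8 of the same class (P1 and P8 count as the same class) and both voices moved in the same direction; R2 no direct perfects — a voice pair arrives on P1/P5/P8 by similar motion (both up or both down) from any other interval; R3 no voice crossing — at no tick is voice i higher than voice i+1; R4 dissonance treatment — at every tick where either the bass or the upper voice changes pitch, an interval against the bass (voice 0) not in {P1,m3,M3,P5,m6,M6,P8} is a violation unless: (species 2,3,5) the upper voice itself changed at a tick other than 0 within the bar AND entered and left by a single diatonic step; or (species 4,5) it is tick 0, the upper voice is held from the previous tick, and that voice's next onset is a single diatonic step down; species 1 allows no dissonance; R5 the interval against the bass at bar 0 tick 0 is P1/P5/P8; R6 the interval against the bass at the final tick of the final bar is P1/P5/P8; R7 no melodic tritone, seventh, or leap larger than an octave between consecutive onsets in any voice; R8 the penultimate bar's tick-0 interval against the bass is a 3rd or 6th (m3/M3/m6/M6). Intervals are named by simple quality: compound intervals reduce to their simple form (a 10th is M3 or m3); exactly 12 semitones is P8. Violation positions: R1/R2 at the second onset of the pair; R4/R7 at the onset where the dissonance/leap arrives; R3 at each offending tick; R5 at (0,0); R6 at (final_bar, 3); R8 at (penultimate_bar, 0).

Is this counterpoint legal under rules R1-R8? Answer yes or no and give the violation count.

No (4 violations)

bar 0: v0=D3 v1=D4 (P8)
bar 1: v0=B2 v1=B3 (P8)
bar 2: v0=C3 v1=C4 (P8)
bar 3: v0=E3 v1=C4 (m6)
bar 4: v0=D3 v1=B3 (M6)
bar 5: v0=E3 v1=C4 (m6)
bar 6: v0=D3 v1=D4 (P8)
  R4 @ bar1.2: B2/F3 TT untreated
  R7 @ bar1.2: B3->F3 leap 6st
  R2 @ bar2.0: B2/F3 TT -> C3/C4 P8 similar
  R1 @ bar6.0: E3/E4 P8 -> D3/D4 P8 similar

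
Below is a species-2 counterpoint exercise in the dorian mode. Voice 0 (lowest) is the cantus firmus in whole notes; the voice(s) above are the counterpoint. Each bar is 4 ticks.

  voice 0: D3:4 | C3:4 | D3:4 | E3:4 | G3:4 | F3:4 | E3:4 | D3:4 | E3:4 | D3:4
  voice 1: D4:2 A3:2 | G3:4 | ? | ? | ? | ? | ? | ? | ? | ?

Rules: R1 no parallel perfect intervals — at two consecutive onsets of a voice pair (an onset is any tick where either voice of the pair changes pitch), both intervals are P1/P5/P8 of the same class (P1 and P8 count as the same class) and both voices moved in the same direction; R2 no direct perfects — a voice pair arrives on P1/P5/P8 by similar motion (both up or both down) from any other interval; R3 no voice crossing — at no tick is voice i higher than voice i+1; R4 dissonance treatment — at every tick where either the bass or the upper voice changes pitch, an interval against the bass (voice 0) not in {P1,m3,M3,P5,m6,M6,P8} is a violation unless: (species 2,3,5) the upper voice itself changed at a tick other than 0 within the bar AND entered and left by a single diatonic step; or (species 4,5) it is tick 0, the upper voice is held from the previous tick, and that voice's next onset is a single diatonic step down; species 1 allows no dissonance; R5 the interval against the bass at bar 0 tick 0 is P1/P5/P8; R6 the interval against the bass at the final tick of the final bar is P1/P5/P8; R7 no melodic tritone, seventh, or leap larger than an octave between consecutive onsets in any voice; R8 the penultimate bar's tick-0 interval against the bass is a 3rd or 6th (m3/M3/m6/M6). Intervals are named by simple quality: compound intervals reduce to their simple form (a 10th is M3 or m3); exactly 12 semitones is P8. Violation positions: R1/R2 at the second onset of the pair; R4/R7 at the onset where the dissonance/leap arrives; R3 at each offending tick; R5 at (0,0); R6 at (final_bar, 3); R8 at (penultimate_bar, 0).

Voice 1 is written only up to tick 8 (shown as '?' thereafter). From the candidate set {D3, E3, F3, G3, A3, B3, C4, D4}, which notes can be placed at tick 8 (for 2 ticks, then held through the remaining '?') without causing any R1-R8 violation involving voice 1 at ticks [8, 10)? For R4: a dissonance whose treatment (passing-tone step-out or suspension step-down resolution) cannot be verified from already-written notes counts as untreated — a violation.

{B3, D3, F3}

D3: legal
E3: violates R4
F3: legal
G3: violates R4
A3: violates R1
B3: legal
C4: violates R4
D4: violates R2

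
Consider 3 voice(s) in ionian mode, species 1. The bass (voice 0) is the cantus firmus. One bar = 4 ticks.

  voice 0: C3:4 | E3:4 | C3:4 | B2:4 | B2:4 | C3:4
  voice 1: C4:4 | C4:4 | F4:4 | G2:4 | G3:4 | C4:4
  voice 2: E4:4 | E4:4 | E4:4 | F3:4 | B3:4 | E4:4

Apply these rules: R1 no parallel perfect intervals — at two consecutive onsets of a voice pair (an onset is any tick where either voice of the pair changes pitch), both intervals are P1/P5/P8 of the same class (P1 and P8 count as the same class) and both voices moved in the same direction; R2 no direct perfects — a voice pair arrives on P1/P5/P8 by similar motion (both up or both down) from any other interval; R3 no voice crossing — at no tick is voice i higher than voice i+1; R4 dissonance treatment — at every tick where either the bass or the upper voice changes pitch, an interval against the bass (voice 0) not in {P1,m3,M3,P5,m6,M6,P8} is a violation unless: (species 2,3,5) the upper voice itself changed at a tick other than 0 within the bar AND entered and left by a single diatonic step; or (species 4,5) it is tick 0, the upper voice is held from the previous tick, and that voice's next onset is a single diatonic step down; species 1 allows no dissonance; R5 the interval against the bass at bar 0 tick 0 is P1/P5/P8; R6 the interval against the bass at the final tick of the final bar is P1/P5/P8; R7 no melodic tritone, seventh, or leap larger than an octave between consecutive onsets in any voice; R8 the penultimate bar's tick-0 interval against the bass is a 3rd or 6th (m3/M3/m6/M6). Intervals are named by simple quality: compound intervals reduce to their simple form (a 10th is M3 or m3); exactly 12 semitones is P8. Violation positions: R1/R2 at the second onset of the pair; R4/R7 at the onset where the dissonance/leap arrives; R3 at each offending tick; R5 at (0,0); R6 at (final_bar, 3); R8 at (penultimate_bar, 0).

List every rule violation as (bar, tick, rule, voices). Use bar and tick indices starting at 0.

(0, 0, R5, (0, 2))
(2, 0, R3, (1, 2))
(2, 0, R4, (0, 1))
(2, 1, R3, (1, 2))
(2, 2, R3, (1, 2))
(2, 3, R3, (1, 2))
(3, 0, R3, (0, 1))
(3, 0, R4, (0, 2))
(3, 0, R7, (1,))
(3, 0, R7, (2,))
(3, 1, R3, (0, 1))
(3, 2, R3, (0, 1))
(3, 3, R3, (0, 1))
(4, 0, R7, (2,))
(4, 0, R8, (0, 2))
(5, 0, R2, (0, 1))
(5, 3, R6, (0, 2))

bar 0: v0=C3 v1=C4 v2=E4 downbeat M3
bar 1: v0=E3 v1=C4 v2=E4 downbeat P8
bar 2: v0=C3 v1=F4 v2=E4 downbeat M3
bar 3: v0=B2 v1=G2 v2=F3 downbeat TT
bar 4: v0=B2 v1=G3 v2=B3 downbeat P8
bar 5: v0=C3 v1=C4 v2=E4 downbeat M3
  -> R5 @ bar 0 tick 0 v(0, 2): opens on M3
  -> R3 @ bar 2 tick 0 v(1, 2): F4 above E4
  -> R4 @ bar 2 tick 0 v(0, 1): C3/F4 P4 untreated
  -> R3 @ bar 2 tick 1 v(1, 2): F4 above E4
  -> R3 @ bar 2 tick 2 v(1, 2): F4 above E4
  -> R3 @ bar 2 tick 3 v(1, 2): F4 above E4
  -> R3 @ bar 3 tick 0 v(0, 1): B2 above G2
  -> R4 @ bar 3 tick 0 v(0, 2): B2/F3 TT untreated
  -> R7 @ bar 3 tick 0 v(1,): F4->G2 leap 22st
  -> R7 @ bar 3 tick 0 v(2,): E4->F3 leap 11st
  -> R3 @ bar 3 tick 1 v(0, 1): B2 above G2
  -> R3 @ bar 3 tick 2 v(0, 1): B2 above G2
  -> R3 @ bar 3 tick 3 v(0, 1): B2 above G2
  -> R7 @ bar 4 tick 0 v(2,): F3->B3 leap 6st
  -> R8 @ bar 4 tick 0 v(0, 2): penult P8 not 3rd/6th
  -> R2 @ bar 5 tick 0 v(0, 1): B2/G3 m6 -> C3/C4 P8 similar
  -> R6 @ bar 5 tick 3 v(0, 2): closes on M3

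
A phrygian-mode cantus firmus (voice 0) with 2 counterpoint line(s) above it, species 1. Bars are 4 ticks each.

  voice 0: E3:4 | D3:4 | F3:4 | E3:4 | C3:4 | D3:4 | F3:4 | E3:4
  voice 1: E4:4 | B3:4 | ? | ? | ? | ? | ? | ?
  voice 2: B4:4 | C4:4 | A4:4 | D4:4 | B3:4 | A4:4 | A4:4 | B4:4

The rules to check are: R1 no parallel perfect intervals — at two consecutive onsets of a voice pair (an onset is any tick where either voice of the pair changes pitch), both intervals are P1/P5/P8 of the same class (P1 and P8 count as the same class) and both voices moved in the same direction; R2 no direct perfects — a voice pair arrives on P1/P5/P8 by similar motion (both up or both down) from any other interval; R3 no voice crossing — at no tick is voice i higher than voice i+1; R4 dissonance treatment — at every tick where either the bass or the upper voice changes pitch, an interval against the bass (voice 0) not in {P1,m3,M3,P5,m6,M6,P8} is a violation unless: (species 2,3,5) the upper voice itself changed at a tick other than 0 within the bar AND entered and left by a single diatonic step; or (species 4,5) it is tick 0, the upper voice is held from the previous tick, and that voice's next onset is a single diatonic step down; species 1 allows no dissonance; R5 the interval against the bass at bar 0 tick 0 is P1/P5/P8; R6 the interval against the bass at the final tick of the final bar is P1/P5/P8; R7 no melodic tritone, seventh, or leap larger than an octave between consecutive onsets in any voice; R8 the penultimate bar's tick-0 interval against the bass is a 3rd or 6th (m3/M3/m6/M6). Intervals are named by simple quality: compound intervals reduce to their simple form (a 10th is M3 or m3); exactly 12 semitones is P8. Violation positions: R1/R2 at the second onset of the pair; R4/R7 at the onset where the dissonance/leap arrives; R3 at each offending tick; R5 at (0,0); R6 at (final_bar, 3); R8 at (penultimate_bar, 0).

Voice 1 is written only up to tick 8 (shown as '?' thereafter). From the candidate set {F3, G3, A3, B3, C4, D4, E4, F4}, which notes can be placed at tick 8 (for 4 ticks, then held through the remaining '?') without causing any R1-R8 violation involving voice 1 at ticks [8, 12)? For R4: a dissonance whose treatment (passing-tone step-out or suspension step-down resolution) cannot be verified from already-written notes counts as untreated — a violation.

{A3}

F3: violates R7
G3: violates R4
A3: legal
B3: violates R4
C4: violates R2
D4: violates R2
E4: violates R4
F4: violates R2,R7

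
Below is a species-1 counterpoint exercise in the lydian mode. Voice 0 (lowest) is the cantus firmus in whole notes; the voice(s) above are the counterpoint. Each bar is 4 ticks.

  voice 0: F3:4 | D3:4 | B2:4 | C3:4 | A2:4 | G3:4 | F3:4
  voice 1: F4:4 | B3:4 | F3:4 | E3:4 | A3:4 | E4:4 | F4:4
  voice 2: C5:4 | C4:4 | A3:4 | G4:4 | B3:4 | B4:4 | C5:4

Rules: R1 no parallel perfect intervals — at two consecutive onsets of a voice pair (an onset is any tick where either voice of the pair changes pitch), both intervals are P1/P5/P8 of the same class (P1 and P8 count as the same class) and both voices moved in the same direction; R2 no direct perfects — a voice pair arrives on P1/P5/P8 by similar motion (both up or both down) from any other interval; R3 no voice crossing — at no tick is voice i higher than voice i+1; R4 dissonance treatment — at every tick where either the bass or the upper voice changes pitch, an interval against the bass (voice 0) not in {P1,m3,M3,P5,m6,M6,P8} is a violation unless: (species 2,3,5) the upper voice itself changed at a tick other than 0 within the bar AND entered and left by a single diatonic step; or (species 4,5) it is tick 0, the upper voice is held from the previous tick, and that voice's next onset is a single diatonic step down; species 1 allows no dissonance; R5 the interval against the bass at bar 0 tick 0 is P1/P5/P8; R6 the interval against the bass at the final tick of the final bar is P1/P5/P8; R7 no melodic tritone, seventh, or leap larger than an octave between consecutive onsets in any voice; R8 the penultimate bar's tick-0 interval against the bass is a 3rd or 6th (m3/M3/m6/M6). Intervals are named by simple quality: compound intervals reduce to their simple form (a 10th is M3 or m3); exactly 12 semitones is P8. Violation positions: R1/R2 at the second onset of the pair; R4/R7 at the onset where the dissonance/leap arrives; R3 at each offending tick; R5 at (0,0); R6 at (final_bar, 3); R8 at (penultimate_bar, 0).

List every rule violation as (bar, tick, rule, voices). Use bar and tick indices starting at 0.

bar 0: v0=F3 v1=F4 v2=C5 downbeat P5
bar 1: v0=D3 v1=B3 v2=C4 downbeat m7
bar 2: v0=B2 v1=F3 v2=A3 downbeat m7
bar 3: v0=C3 v1=E3 v2=G4 downbeat P5
bar 4: v0=A2 v1=A3 v2=B3 downbeat M2
bar 5: v0=G3 v1=E4 v2=B4 downbeat M3
bar 6: v0=F3 v1=F4 v2=C5 downbeat P5
  -> R4 @ bar 1 tick 0 v(0, 2): D3/C4 m7 untreated
  -> R7 @ bar 1 tick 0 v(1,): F4->B3 leap 6st
  -> R4 @ bar 2 tick 0 v(0, 1): B2/F3 TT untreated
  -> R4 @ bar 2 tick 0 v(0, 2): B2/A3 m7 untreated
  -> R7 @ bar 2 tick 0 v(1,): B3->F3 leap 6st
  -> R2 @ bar 3 tick 0 v(0, 2): B2/A3 m7 -> C3/G4 P5 similar
  -> R7 @ bar 3 tick 0 v(2,): A3->G4 leap 10st
  -> R4 @ bar 4 tick 0 v(0, 2): A2/B3 M2 untreated
  -> R2 @ bar 5 tick 0 v(1, 2): A3/B3 M2 -> E4/B4 P5 similar
  -> R7 @ bar 5 tick 0 v(0,): A2->G3 leap 10st
  -> R1 @ bar 6 tick 0 v(1, 2): E4/B4 P5 -> F4/C5 P5 similar

(1, 0, R4, (0, 2))
(1, 0, R7, (1,))
(2, 0, R4, (0, 1))
(2, 0, R4, (0, 2))
(2, 0, R7, (1,))
(3, 0, R2, (0, 2))
(3, 0, R7, (2,))
(4, 0, R4, (0, 2))
(5, 0, R2, (1, 2))
(5, 0, R7, (0,))
(6, 0, R1, (1, 2))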